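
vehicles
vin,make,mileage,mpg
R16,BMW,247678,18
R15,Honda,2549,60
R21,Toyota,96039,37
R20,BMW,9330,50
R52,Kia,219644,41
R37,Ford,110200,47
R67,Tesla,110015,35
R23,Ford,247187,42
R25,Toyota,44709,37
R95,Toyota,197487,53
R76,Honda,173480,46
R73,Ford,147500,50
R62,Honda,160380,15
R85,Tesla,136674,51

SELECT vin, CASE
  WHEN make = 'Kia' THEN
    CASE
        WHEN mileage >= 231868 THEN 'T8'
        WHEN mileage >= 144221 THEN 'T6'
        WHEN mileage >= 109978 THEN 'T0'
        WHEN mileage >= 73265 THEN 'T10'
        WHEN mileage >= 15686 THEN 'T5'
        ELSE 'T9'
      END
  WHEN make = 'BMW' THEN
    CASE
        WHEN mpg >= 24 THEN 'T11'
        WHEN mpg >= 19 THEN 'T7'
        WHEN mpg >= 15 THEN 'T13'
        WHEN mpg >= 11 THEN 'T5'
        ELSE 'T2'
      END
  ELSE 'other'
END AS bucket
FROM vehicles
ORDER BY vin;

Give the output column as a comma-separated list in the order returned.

other, T13, T11, other, other, other, other, T6, other, other, other, other, other, other

vin=R15: make='Honda' → outer ELSE → other
vin=R16: make='BMW' → inner[mpg >= 15] → T13
vin=R20: make='BMW' → inner[mpg >= 24] → T11
vin=R21: make='Toyota' → outer ELSE → other
vin=R23: make='Ford' → outer ELSE → other
vin=R25: make='Toyota' → outer ELSE → other
vin=R37: make='Ford' → outer ELSE → other
vin=R52: make='Kia' → inner[mileage >= 144221] → T6
vin=R62: make='Honda' → outer ELSE → other
vin=R67: make='Tesla' → outer ELSE → other
vin=R73: make='Ford' → outer ELSE → other
vin=R76: make='Honda' → outer ELSE → other
vin=R85: make='Tesla' → outer ELSE → other
vin=R95: make='Toyota' → outer ELSE → other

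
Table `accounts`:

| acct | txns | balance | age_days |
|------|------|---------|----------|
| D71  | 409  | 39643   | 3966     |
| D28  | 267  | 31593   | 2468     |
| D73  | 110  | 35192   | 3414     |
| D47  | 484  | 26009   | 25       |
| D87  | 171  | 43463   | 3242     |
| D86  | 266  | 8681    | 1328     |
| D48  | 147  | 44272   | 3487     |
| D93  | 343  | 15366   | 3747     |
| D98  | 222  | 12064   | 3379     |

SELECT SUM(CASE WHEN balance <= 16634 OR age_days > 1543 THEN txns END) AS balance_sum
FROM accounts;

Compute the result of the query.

1935

acct=D71: ✓ → 409
acct=D28: ✓ → 267
acct=D73: ✓ → 110
acct=D47: ✗
acct=D87: ✓ → 171
acct=D86: ✓ → 266
acct=D48: ✓ → 147
acct=D93: ✓ → 343
acct=D98: ✓ → 222
balance_sum = 409 + 267 + 110 + 171 + 266 + 147 + 343 + 222 = 1935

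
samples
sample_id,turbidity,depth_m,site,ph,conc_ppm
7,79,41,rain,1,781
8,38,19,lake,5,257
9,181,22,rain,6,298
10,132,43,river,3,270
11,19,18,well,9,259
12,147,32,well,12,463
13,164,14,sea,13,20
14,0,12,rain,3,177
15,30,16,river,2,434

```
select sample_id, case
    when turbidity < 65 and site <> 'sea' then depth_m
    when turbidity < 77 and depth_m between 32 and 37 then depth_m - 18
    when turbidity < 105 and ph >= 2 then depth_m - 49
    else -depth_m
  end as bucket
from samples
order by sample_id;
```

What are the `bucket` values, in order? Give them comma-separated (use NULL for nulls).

sample_id=7: ELSE → -41
sample_id=8: turbidity < 65 and site <> 'sea' → 19
sample_id=9: ELSE → -22
sample_id=10: ELSE → -43
sample_id=11: turbidity < 65 and site <> 'sea' → 18
sample_id=12: ELSE → -32
sample_id=13: ELSE → -14
sample_id=14: turbidity < 65 and site <> 'sea' → 12
sample_id=15: turbidity < 65 and site <> 'sea' → 16

-41, 19, -22, -43, 18, -32, -14, 12, 16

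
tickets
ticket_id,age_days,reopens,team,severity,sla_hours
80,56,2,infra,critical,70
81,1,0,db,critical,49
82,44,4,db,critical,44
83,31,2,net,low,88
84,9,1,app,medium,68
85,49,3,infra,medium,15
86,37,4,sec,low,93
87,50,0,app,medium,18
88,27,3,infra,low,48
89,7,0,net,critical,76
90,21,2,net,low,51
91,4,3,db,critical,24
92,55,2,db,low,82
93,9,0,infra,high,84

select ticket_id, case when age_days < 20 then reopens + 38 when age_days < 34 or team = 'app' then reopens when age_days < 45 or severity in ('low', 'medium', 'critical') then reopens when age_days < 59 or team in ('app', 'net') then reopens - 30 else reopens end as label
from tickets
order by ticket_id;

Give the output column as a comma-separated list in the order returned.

2, 38, 4, 2, 39, 3, 4, 0, 3, 38, 2, 41, 2, 38

ticket_id=80: age_days < 45 or severity in ('low', 'medium', 'critical') → 2
ticket_id=81: age_days < 20 → 38
ticket_id=82: age_days < 45 or severity in ('low', 'medium', 'critical') → 4
ticket_id=83: age_days < 34 or team = 'app' → 2
ticket_id=84: age_days < 20 → 39
ticket_id=85: age_days < 45 or severity in ('low', 'medium', 'critical') → 3
ticket_id=86: age_days < 45 or severity in ('low', 'medium', 'critical') → 4
ticket_id=87: age_days < 34 or team = 'app' → 0
ticket_id=88: age_days < 34 or team = 'app' → 3
ticket_id=89: age_days < 20 → 38
ticket_id=90: age_days < 34 or team = 'app' → 2
ticket_id=91: age_days < 20 → 41
ticket_id=92: age_days < 45 or severity in ('low', 'medium', 'critical') → 2
ticket_id=93: age_days < 20 → 38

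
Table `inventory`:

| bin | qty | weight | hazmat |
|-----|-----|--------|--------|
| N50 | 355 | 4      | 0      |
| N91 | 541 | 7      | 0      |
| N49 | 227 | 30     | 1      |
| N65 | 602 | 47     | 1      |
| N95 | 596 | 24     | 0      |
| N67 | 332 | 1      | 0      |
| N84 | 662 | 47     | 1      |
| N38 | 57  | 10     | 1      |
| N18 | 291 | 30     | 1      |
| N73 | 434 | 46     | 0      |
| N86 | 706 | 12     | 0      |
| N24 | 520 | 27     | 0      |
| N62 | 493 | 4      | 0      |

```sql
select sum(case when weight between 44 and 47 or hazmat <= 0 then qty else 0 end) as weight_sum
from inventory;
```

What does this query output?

5241

bin=N50: ✓ → 355
bin=N91: ✓ → 541
bin=N49: ✗
bin=N65: ✓ → 602
bin=N95: ✓ → 596
bin=N67: ✓ → 332
bin=N84: ✓ → 662
bin=N38: ✗
bin=N18: ✗
bin=N73: ✓ → 434
bin=N86: ✓ → 706
bin=N24: ✓ → 520
bin=N62: ✓ → 493
weight_sum = 355 + 541 + 602 + 596 + 332 + 662 + 434 + 706 + 520 + 493 = 5241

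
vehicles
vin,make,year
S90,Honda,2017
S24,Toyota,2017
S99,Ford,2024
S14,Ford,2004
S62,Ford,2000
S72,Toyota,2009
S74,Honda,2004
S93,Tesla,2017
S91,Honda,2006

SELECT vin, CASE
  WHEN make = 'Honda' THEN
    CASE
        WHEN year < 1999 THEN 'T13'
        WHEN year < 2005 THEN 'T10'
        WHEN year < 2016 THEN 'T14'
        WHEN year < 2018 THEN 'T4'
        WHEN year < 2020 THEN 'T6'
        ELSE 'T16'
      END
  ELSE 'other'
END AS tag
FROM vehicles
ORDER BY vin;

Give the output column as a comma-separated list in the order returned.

vin=S14: make='Ford' → outer ELSE → other
vin=S24: make='Toyota' → outer ELSE → other
vin=S62: make='Ford' → outer ELSE → other
vin=S72: make='Toyota' → outer ELSE → other
vin=S74: make='Honda' → inner[year < 2005] → T10
vin=S90: make='Honda' → inner[year < 2018] → T4
vin=S91: make='Honda' → inner[year < 2016] → T14
vin=S93: make='Tesla' → outer ELSE → other
vin=S99: make='Ford' → outer ELSE → other

other, other, other, other, T10, T4, T14, other, other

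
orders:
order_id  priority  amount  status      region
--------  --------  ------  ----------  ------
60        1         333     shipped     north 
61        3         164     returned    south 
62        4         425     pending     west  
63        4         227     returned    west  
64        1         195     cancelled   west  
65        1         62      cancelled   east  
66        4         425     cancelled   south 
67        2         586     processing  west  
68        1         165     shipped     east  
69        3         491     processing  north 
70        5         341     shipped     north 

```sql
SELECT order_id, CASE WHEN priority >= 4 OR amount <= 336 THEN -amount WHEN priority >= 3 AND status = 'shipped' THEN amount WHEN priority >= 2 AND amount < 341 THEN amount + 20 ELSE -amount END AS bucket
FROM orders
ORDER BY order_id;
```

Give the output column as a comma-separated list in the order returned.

-333, -164, -425, -227, -195, -62, -425, -586, -165, -491, -341

order_id=60: priority >= 4 OR amount <= 336 → -333
order_id=61: priority >= 4 OR amount <= 336 → -164
order_id=62: priority >= 4 OR amount <= 336 → -425
order_id=63: priority >= 4 OR amount <= 336 → -227
order_id=64: priority >= 4 OR amount <= 336 → -195
order_id=65: priority >= 4 OR amount <= 336 → -62
order_id=66: priority >= 4 OR amount <= 336 → -425
order_id=67: ELSE → -586
order_id=68: priority >= 4 OR amount <= 336 → -165
order_id=69: ELSE → -491
order_id=70: priority >= 4 OR amount <= 336 → -341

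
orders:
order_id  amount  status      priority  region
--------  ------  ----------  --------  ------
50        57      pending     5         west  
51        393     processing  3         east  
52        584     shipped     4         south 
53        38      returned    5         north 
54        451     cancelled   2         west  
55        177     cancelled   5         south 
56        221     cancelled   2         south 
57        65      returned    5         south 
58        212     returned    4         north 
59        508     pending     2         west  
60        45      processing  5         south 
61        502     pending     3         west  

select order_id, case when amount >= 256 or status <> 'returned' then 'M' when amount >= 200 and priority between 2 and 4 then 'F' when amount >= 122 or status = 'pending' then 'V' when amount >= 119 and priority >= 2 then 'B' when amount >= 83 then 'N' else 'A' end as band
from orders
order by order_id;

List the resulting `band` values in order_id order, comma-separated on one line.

order_id=50: amount >= 256 or status <> 'returned' → M
order_id=51: amount >= 256 or status <> 'returned' → M
order_id=52: amount >= 256 or status <> 'returned' → M
order_id=53: ELSE → A
order_id=54: amount >= 256 or status <> 'returned' → M
order_id=55: amount >= 256 or status <> 'returned' → M
order_id=56: amount >= 256 or status <> 'returned' → M
order_id=57: ELSE → A
order_id=58: amount >= 200 and priority between 2 and 4 → F
order_id=59: amount >= 256 or status <> 'returned' → M
order_id=60: amount >= 256 or status <> 'returned' → M
order_id=61: amount >= 256 or status <> 'returned' → M

M, M, M, A, M, M, M, A, F, M, M, M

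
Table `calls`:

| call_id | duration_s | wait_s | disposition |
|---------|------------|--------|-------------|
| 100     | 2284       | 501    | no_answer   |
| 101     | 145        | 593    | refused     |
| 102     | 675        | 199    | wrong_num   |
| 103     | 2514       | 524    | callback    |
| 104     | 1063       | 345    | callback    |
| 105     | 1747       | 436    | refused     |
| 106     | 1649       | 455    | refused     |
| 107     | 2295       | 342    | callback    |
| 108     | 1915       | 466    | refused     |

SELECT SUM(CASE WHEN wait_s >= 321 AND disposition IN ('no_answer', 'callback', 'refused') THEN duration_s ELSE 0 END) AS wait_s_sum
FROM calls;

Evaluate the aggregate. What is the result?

call_id=100: ✓ → 2284
call_id=101: ✓ → 145
call_id=102: ✗
call_id=103: ✓ → 2514
call_id=104: ✓ → 1063
call_id=105: ✓ → 1747
call_id=106: ✓ → 1649
call_id=107: ✓ → 2295
call_id=108: ✓ → 1915
wait_s_sum = 2284 + 145 + 2514 + 1063 + 1747 + 1649 + 2295 + 1915 = 13612

13612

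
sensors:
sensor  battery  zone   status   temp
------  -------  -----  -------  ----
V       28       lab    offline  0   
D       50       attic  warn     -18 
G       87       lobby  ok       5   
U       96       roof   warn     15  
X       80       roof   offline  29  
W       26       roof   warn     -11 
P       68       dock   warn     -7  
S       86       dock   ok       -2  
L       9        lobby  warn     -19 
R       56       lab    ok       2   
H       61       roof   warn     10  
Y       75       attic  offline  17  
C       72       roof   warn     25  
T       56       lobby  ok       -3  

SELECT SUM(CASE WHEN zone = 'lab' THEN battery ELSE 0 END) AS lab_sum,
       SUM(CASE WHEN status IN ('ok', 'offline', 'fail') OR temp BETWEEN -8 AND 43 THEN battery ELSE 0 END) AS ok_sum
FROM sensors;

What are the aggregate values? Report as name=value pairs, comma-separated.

lab_sum=84, ok_sum=765

[lab_sum: zone = 'lab']
sensor=V: ✓ → 28
sensor=D: ✗
sensor=G: ✗
sensor=U: ✗
sensor=X: ✗
sensor=W: ✗
sensor=P: ✗
sensor=S: ✗
sensor=L: ✗
sensor=R: ✓ → 56
sensor=H: ✗
sensor=Y: ✗
sensor=C: ✗
sensor=T: ✗
lab_sum = 28 + 56 = 84
—
[ok_sum: status IN ('ok', 'offline', 'fail') OR temp BETWEEN -8 AND 43]
sensor=V: ✓ → 28
sensor=D: ✗
sensor=G: ✓ → 87
sensor=U: ✓ → 96
sensor=X: ✓ → 80
sensor=W: ✗
sensor=P: ✓ → 68
sensor=S: ✓ → 86
sensor=L: ✗
sensor=R: ✓ → 56
sensor=H: ✓ → 61
sensor=Y: ✓ → 75
sensor=C: ✓ → 72
sensor=T: ✓ → 56
ok_sum = 28 + 87 + 96 + 80 + 68 + 86 + 56 + 61 + 75 + 72 + 56 = 765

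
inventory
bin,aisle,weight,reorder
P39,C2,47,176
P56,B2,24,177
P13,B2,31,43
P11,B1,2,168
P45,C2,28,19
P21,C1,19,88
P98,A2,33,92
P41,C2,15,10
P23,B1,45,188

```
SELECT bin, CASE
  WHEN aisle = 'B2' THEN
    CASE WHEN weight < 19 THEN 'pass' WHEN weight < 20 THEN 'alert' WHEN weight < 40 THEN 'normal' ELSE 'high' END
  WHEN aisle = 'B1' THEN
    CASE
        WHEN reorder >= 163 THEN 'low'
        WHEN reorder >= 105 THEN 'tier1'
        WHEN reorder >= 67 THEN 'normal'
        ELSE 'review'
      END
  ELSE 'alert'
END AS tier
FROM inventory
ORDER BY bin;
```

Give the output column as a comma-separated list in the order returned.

low, normal, alert, low, alert, alert, alert, normal, alert

bin=P11: aisle='B1' → inner[reorder >= 163] → low
bin=P13: aisle='B2' → inner[weight < 40] → normal
bin=P21: aisle='C1' → outer ELSE → alert
bin=P23: aisle='B1' → inner[reorder >= 163] → low
bin=P39: aisle='C2' → outer ELSE → alert
bin=P41: aisle='C2' → outer ELSE → alert
bin=P45: aisle='C2' → outer ELSE → alert
bin=P56: aisle='B2' → inner[weight < 40] → normal
bin=P98: aisle='A2' → outer ELSE → alert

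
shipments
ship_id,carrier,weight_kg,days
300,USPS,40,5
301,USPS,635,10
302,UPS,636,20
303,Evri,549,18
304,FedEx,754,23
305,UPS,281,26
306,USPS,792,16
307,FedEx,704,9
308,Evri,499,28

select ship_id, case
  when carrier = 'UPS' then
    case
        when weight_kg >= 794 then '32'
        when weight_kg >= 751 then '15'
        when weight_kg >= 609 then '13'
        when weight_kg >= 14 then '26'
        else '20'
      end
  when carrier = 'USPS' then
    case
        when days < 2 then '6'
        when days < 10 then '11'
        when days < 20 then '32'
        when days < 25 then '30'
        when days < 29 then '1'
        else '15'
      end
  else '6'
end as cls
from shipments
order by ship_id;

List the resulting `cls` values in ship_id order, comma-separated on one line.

11, 32, 13, 6, 6, 26, 32, 6, 6

ship_id=300: carrier='USPS' → inner[days < 10] → 11
ship_id=301: carrier='USPS' → inner[days < 20] → 32
ship_id=302: carrier='UPS' → inner[weight_kg >= 609] → 13
ship_id=303: carrier='Evri' → outer ELSE → 6
ship_id=304: carrier='FedEx' → outer ELSE → 6
ship_id=305: carrier='UPS' → inner[weight_kg >= 14] → 26
ship_id=306: carrier='USPS' → inner[days < 20] → 32
ship_id=307: carrier='FedEx' → outer ELSE → 6
ship_id=308: carrier='Evri' → outer ELSE → 6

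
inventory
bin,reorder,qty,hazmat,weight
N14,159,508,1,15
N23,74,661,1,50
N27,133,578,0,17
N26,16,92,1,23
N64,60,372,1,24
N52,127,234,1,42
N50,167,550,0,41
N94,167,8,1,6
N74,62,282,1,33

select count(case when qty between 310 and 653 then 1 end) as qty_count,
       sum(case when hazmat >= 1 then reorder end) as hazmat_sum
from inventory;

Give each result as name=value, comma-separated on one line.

[qty_count: qty between 310 and 653]
bin=N14: ✓ → 1
bin=N23: ✗
bin=N27: ✓ → 1
bin=N26: ✗
bin=N64: ✓ → 1
bin=N52: ✗
bin=N50: ✓ → 1
bin=N94: ✗
bin=N74: ✗
qty_count = COUNT(1, 1, 1, 1) = 4
—
[hazmat_sum: hazmat >= 1]
bin=N14: ✓ → 159
bin=N23: ✓ → 74
bin=N27: ✗
bin=N26: ✓ → 16
bin=N64: ✓ → 60
bin=N52: ✓ → 127
bin=N50: ✗
bin=N94: ✓ → 167
bin=N74: ✓ → 62
hazmat_sum = 159 + 74 + 16 + 60 + 127 + 167 + 62 = 665

qty_count=4, hazmat_sum=665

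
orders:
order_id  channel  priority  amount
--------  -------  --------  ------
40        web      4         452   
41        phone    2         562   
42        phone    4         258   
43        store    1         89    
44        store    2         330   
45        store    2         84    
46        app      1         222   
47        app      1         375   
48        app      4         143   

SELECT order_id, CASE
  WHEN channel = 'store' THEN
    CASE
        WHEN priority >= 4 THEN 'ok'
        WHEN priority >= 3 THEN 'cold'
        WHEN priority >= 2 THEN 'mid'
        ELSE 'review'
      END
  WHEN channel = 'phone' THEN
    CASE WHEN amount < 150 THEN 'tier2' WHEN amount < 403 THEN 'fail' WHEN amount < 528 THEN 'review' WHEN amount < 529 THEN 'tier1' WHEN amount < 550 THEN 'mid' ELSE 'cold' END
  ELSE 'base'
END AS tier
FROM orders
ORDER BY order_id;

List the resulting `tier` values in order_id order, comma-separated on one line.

order_id=40: channel='web' → outer ELSE → base
order_id=41: channel='phone' → inner[ELSE] → cold
order_id=42: channel='phone' → inner[amount < 403] → fail
order_id=43: channel='store' → inner[ELSE] → review
order_id=44: channel='store' → inner[priority >= 2] → mid
order_id=45: channel='store' → inner[priority >= 2] → mid
order_id=46: channel='app' → outer ELSE → base
order_id=47: channel='app' → outer ELSE → base
order_id=48: channel='app' → outer ELSE → base

base, cold, fail, review, mid, mid, base, base, base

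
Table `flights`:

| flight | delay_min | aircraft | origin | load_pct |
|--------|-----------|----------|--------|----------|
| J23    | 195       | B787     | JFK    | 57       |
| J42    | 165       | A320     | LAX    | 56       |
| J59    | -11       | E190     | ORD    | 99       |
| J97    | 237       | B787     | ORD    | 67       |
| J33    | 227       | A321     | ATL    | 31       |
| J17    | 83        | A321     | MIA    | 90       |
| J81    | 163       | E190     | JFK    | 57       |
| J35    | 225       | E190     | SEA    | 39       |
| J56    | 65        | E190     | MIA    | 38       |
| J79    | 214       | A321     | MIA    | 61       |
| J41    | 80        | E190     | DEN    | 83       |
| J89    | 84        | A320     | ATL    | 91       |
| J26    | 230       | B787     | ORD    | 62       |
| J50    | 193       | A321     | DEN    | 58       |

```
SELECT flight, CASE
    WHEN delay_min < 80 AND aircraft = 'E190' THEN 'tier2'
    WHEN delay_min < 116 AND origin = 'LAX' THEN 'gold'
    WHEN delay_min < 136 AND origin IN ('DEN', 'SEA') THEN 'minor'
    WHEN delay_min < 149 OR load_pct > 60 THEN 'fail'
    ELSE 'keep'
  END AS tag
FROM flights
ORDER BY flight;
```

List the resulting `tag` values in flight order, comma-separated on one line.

fail, keep, fail, keep, keep, minor, keep, keep, tier2, tier2, fail, keep, fail, fail

flight=J17: delay_min < 149 OR load_pct > 60 → fail
flight=J23: ELSE → keep
flight=J26: delay_min < 149 OR load_pct > 60 → fail
flight=J33: ELSE → keep
flight=J35: ELSE → keep
flight=J41: delay_min < 136 AND origin IN ('DEN', 'SEA') → minor
flight=J42: ELSE → keep
flight=J50: ELSE → keep
flight=J56: delay_min < 80 AND aircraft = 'E190' → tier2
flight=J59: delay_min < 80 AND aircraft = 'E190' → tier2
flight=J79: delay_min < 149 OR load_pct > 60 → fail
flight=J81: ELSE → keep
flight=J89: delay_min < 149 OR load_pct > 60 → fail
flight=J97: delay_min < 149 OR load_pct > 60 → fail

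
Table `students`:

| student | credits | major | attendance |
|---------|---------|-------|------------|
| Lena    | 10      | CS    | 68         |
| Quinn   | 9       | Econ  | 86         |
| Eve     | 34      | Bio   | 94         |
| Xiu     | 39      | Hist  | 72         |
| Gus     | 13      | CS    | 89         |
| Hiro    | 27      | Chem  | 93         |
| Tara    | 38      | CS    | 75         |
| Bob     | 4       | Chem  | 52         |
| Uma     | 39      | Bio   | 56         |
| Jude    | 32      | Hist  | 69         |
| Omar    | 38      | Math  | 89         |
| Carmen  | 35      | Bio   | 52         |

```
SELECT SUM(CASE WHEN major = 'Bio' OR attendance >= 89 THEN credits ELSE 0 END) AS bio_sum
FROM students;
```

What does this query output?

186

student=Lena: ✗
student=Quinn: ✗
student=Eve: ✓ → 34
student=Xiu: ✗
student=Gus: ✓ → 13
student=Hiro: ✓ → 27
student=Tara: ✗
student=Bob: ✗
student=Uma: ✓ → 39
student=Jude: ✗
student=Omar: ✓ → 38
student=Carmen: ✓ → 35
bio_sum = 34 + 13 + 27 + 39 + 38 + 35 = 186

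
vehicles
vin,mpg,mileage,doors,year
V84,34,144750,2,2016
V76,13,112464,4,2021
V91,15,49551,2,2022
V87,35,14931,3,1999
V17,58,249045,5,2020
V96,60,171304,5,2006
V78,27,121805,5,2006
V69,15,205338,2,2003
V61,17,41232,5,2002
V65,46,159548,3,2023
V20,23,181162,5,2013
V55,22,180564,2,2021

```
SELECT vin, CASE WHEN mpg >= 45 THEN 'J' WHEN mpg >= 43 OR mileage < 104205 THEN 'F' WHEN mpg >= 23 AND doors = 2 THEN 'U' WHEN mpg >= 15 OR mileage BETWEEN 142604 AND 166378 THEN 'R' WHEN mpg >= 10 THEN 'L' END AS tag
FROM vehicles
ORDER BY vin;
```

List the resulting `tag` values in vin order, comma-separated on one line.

vin=V17: mpg >= 45 → J
vin=V20: mpg >= 15 OR mileage BETWEEN 142604 AND 166378 → R
vin=V55: mpg >= 15 OR mileage BETWEEN 142604 AND 166378 → R
vin=V61: mpg >= 43 OR mileage < 104205 → F
vin=V65: mpg >= 45 → J
vin=V69: mpg >= 15 OR mileage BETWEEN 142604 AND 166378 → R
vin=V76: mpg >= 10 → L
vin=V78: mpg >= 15 OR mileage BETWEEN 142604 AND 166378 → R
vin=V84: mpg >= 23 AND doors = 2 → U
vin=V87: mpg >= 43 OR mileage < 104205 → F
vin=V91: mpg >= 43 OR mileage < 104205 → F
vin=V96: mpg >= 45 → J

J, R, R, F, J, R, L, R, U, F, F, J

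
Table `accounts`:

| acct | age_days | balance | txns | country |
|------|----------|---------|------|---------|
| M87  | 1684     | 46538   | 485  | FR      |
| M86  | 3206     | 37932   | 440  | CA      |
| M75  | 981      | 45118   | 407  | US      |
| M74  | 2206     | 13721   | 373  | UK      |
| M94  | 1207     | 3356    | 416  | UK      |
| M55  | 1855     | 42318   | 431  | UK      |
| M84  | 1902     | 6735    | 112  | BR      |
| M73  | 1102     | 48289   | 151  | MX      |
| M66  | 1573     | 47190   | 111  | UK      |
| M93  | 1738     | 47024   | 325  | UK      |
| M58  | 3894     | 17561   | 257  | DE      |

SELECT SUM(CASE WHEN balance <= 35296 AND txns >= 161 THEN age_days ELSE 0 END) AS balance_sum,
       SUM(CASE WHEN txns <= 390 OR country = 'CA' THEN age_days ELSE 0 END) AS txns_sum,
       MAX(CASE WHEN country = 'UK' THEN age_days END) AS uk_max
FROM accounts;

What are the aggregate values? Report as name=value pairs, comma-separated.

[balance_sum: balance <= 35296 AND txns >= 161]
acct=M87: ✗
acct=M86: ✗
acct=M75: ✗
acct=M74: ✓ → 2206
acct=M94: ✓ → 1207
acct=M55: ✗
acct=M84: ✗
acct=M73: ✗
acct=M66: ✗
acct=M93: ✗
acct=M58: ✓ → 3894
balance_sum = 2206 + 1207 + 3894 = 7307
—
[txns_sum: txns <= 390 OR country = 'CA']
acct=M87: ✗
acct=M86: ✓ → 3206
acct=M75: ✗
acct=M74: ✓ → 2206
acct=M94: ✗
acct=M55: ✗
acct=M84: ✓ → 1902
acct=M73: ✓ → 1102
acct=M66: ✓ → 1573
acct=M93: ✓ → 1738
acct=M58: ✓ → 3894
txns_sum = 3206 + 2206 + 1902 + 1102 + 1573 + 1738 + 3894 = 15621
—
[uk_max: country = 'UK']
acct=M87: ✗
acct=M86: ✗
acct=M75: ✗
acct=M74: ✓ → 2206
acct=M94: ✓ → 1207
acct=M55: ✓ → 1855
acct=M84: ✗
acct=M73: ✗
acct=M66: ✓ → 1573
acct=M93: ✓ → 1738
acct=M58: ✗
uk_max = MAX(2206, 1207, 1855, 1573, 1738) = 2206

balance_sum=7307, txns_sum=15621, uk_max=2206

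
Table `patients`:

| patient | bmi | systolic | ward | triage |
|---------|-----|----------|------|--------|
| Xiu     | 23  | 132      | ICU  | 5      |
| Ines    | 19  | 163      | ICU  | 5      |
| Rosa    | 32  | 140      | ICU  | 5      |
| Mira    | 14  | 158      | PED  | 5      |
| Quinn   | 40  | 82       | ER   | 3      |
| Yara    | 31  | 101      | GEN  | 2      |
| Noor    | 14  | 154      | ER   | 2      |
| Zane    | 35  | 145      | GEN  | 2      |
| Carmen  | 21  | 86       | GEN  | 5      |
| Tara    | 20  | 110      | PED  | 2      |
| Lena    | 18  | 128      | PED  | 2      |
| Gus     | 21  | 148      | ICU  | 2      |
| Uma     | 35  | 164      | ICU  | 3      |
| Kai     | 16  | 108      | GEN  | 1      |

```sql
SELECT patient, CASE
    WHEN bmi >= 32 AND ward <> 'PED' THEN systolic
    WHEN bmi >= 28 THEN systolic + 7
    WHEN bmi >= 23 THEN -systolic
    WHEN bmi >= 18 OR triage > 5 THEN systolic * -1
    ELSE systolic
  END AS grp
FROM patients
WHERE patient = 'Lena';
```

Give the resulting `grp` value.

-128

patient = Lena: bmi=18, systolic=128, ward=PED, triage=2.
bmi >= 32 AND ward <> 'PED' → false
bmi >= 28 → false
bmi >= 23 → false
bmi >= 18 OR triage > 5 → true → -128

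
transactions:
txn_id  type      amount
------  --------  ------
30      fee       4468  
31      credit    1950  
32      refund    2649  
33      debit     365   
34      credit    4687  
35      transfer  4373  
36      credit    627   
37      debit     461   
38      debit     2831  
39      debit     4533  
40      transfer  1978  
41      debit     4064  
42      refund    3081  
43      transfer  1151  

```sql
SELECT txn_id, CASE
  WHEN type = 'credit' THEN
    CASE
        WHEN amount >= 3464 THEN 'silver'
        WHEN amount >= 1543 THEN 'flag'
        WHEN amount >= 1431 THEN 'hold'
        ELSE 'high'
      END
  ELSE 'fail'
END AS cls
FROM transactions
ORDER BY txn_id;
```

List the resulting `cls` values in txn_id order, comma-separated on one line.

fail, flag, fail, fail, silver, fail, high, fail, fail, fail, fail, fail, fail, fail

txn_id=30: type='fee' → outer ELSE → fail
txn_id=31: type='credit' → inner[amount >= 1543] → flag
txn_id=32: type='refund' → outer ELSE → fail
txn_id=33: type='debit' → outer ELSE → fail
txn_id=34: type='credit' → inner[amount >= 3464] → silver
txn_id=35: type='transfer' → outer ELSE → fail
txn_id=36: type='credit' → inner[ELSE] → high
txn_id=37: type='debit' → outer ELSE → fail
txn_id=38: type='debit' → outer ELSE → fail
txn_id=39: type='debit' → outer ELSE → fail
txn_id=40: type='transfer' → outer ELSE → fail
txn_id=41: type='debit' → outer ELSE → fail
txn_id=42: type='refund' → outer ELSE → fail
txn_id=43: type='transfer' → outer ELSE → fail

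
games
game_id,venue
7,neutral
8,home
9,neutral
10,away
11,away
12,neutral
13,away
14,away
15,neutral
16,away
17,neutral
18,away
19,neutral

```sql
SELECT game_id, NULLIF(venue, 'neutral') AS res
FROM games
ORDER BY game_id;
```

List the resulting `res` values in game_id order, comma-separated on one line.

game_id=7: venue=neutral vs neutral: equal → NULL
game_id=8: venue=home vs neutral: differ → home
game_id=9: venue=neutral vs neutral: equal → NULL
game_id=10: venue=away vs neutral: differ → away
game_id=11: venue=away vs neutral: differ → away
game_id=12: venue=neutral vs neutral: equal → NULL
game_id=13: venue=away vs neutral: differ → away
game_id=14: venue=away vs neutral: differ → away
game_id=15: venue=neutral vs neutral: equal → NULL
game_id=16: venue=away vs neutral: differ → away
game_id=17: venue=neutral vs neutral: equal → NULL
game_id=18: venue=away vs neutral: differ → away
game_id=19: venue=neutral vs neutral: equal → NULL

NULL, home, NULL, away, away, NULL, away, away, NULL, away, NULL, away, NULL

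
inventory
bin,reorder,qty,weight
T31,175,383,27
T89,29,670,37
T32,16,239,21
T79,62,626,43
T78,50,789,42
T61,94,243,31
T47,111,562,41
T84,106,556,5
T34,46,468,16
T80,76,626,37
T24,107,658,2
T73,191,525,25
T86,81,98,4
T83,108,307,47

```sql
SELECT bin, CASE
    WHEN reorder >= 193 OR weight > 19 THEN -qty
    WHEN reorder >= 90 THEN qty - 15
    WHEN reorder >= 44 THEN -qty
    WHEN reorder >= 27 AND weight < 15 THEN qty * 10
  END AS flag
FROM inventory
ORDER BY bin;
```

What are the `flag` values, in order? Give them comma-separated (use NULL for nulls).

643, -383, -239, -468, -562, -243, -525, -789, -626, -626, -307, 541, -98, -670

bin=T24: reorder >= 90 → 643
bin=T31: reorder >= 193 OR weight > 19 → -383
bin=T32: reorder >= 193 OR weight > 19 → -239
bin=T34: reorder >= 44 → -468
bin=T47: reorder >= 193 OR weight > 19 → -562
bin=T61: reorder >= 193 OR weight > 19 → -243
bin=T73: reorder >= 193 OR weight > 19 → -525
bin=T78: reorder >= 193 OR weight > 19 → -789
bin=T79: reorder >= 193 OR weight > 19 → -626
bin=T80: reorder >= 193 OR weight > 19 → -626
bin=T83: reorder >= 193 OR weight > 19 → -307
bin=T84: reorder >= 90 → 541
bin=T86: reorder >= 44 → -98
bin=T89: reorder >= 193 OR weight > 19 → -670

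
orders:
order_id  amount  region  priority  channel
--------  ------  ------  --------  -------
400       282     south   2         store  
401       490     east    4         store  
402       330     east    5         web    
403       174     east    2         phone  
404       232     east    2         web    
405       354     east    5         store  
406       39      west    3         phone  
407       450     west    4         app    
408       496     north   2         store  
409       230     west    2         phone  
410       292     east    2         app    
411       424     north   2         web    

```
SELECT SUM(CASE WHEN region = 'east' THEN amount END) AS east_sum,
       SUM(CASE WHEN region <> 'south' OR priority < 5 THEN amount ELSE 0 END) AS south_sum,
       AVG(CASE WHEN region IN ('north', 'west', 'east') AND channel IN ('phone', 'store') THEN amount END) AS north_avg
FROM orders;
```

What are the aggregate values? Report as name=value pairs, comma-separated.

[east_sum: region = 'east']
order_id=400: ✗
order_id=401: ✓ → 490
order_id=402: ✓ → 330
order_id=403: ✓ → 174
order_id=404: ✓ → 232
order_id=405: ✓ → 354
order_id=406: ✗
order_id=407: ✗
order_id=408: ✗
order_id=409: ✗
order_id=410: ✓ → 292
order_id=411: ✗
east_sum = 490 + 330 + 174 + 232 + 354 + 292 = 1872
—
[south_sum: region <> 'south' OR priority < 5]
order_id=400: ✓ → 282
order_id=401: ✓ → 490
order_id=402: ✓ → 330
order_id=403: ✓ → 174
order_id=404: ✓ → 232
order_id=405: ✓ → 354
order_id=406: ✓ → 39
order_id=407: ✓ → 450
order_id=408: ✓ → 496
order_id=409: ✓ → 230
order_id=410: ✓ → 292
order_id=411: ✓ → 424
south_sum = 282 + 490 + 330 + 174 + 232 + 354 + 39 + 450 + 496 + 230 + 292 + 424 = 3793
—
[north_avg: region IN ('north', 'west', 'east') AND channel IN ('phone', 'store')]
order_id=400: ✗
order_id=401: ✓ → 490
order_id=402: ✗
order_id=403: ✓ → 174
order_id=404: ✗
order_id=405: ✓ → 354
order_id=406: ✓ → 39
order_id=407: ✗
order_id=408: ✓ → 496
order_id=409: ✓ → 230
order_id=410: ✗
order_id=411: ✗
north_avg = (490 + 174 + 354 + 39 + 496 + 230) / 6 = 297.1666666667

east_sum=1872, south_sum=3793, north_avg=297.1666666667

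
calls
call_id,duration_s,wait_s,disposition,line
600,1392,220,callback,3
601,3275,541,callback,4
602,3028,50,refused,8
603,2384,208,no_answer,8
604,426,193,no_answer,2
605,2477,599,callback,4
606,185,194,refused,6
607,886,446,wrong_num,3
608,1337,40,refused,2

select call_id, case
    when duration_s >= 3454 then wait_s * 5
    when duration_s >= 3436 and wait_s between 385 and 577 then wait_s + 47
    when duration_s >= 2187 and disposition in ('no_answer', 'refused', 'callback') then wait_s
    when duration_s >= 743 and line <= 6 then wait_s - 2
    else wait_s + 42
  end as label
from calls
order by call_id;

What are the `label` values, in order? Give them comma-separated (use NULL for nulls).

call_id=600: duration_s >= 743 and line <= 6 → 218
call_id=601: duration_s >= 2187 and disposition in ('no_answer', 'refused', 'callback') → 541
call_id=602: duration_s >= 2187 and disposition in ('no_answer', 'refused', 'callback') → 50
call_id=603: duration_s >= 2187 and disposition in ('no_answer', 'refused', 'callback') → 208
call_id=604: ELSE → 235
call_id=605: duration_s >= 2187 and disposition in ('no_answer', 'refused', 'callback') → 599
call_id=606: ELSE → 236
call_id=607: duration_s >= 743 and line <= 6 → 444
call_id=608: duration_s >= 743 and line <= 6 → 38

218, 541, 50, 208, 235, 599, 236, 444, 38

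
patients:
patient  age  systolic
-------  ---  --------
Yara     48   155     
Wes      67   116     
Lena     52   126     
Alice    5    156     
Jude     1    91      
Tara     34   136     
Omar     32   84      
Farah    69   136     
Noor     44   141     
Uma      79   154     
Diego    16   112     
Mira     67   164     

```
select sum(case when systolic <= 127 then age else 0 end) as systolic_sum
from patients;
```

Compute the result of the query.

patient=Yara: ✗
patient=Wes: ✓ → 67
patient=Lena: ✓ → 52
patient=Alice: ✗
patient=Jude: ✓ → 1
patient=Tara: ✗
patient=Omar: ✓ → 32
patient=Farah: ✗
patient=Noor: ✗
patient=Uma: ✗
patient=Diego: ✓ → 16
patient=Mira: ✗
systolic_sum = 67 + 52 + 1 + 32 + 16 = 168

168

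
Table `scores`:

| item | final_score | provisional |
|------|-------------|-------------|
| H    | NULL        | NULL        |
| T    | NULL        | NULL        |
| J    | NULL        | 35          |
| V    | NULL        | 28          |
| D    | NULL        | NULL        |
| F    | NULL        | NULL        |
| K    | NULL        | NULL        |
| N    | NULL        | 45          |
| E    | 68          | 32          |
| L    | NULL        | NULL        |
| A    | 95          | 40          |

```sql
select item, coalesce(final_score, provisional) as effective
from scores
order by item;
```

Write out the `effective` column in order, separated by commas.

95, NULL, 68, NULL, NULL, 35, NULL, NULL, 45, NULL, 28

item=A: final_score=95 → 95
item=D: final_score=NULL, provisional=NULL (all NULL) → NULL
item=E: final_score=68 → 68
item=F: final_score=NULL, provisional=NULL (all NULL) → NULL
item=H: final_score=NULL, provisional=NULL (all NULL) → NULL
item=J: final_score=NULL, provisional=35 → 35
item=K: final_score=NULL, provisional=NULL (all NULL) → NULL
item=L: final_score=NULL, provisional=NULL (all NULL) → NULL
item=N: final_score=NULL, provisional=45 → 45
item=T: final_score=NULL, provisional=NULL (all NULL) → NULL
item=V: final_score=NULL, provisional=28 → 28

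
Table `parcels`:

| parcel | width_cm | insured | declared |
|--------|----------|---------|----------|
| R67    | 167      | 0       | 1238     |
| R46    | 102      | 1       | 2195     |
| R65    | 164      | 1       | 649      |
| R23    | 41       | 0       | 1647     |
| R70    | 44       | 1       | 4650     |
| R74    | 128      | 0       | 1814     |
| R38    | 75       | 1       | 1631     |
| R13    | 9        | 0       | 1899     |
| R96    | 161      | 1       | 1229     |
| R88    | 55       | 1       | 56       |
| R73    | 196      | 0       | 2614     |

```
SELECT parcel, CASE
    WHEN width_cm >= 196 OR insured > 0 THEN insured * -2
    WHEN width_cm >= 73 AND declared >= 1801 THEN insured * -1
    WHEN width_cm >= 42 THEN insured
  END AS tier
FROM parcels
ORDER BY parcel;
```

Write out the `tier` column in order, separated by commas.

NULL, NULL, -2, -2, -2, 0, -2, 0, 0, -2, -2

parcel=R13: (no match → NULL) → NULL
parcel=R23: (no match → NULL) → NULL
parcel=R38: width_cm >= 196 OR insured > 0 → -2
parcel=R46: width_cm >= 196 OR insured > 0 → -2
parcel=R65: width_cm >= 196 OR insured > 0 → -2
parcel=R67: width_cm >= 42 → 0
parcel=R70: width_cm >= 196 OR insured > 0 → -2
parcel=R73: width_cm >= 196 OR insured > 0 → 0
parcel=R74: width_cm >= 73 AND declared >= 1801 → 0
parcel=R88: width_cm >= 196 OR insured > 0 → -2
parcel=R96: width_cm >= 196 OR insured > 0 → -2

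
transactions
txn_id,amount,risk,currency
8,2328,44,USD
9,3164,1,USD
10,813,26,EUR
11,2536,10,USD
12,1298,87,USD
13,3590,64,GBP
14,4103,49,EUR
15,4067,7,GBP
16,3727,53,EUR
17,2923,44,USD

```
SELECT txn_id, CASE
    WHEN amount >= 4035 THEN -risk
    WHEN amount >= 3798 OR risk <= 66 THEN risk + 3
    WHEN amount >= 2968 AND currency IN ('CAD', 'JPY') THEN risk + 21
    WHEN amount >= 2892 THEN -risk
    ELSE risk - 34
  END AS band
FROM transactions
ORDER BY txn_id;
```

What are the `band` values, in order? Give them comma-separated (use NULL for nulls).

txn_id=8: amount >= 3798 OR risk <= 66 → 47
txn_id=9: amount >= 3798 OR risk <= 66 → 4
txn_id=10: amount >= 3798 OR risk <= 66 → 29
txn_id=11: amount >= 3798 OR risk <= 66 → 13
txn_id=12: ELSE → 53
txn_id=13: amount >= 3798 OR risk <= 66 → 67
txn_id=14: amount >= 4035 → -49
txn_id=15: amount >= 4035 → -7
txn_id=16: amount >= 3798 OR risk <= 66 → 56
txn_id=17: amount >= 3798 OR risk <= 66 → 47

47, 4, 29, 13, 53, 67, -49, -7, 56, 47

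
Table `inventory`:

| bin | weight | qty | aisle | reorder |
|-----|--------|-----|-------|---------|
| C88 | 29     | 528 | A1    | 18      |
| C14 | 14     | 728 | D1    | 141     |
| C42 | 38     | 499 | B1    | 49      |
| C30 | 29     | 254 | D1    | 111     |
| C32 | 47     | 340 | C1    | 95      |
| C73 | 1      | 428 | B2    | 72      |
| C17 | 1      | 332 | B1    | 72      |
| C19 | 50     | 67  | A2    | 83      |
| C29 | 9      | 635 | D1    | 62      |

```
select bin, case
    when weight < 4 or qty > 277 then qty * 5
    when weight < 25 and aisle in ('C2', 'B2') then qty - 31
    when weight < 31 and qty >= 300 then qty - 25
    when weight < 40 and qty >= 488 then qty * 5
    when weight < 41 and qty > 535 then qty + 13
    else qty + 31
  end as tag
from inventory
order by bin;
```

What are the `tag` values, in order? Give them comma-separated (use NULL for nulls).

3640, 1660, 98, 3175, 285, 1700, 2495, 2140, 2640

bin=C14: weight < 4 or qty > 277 → 3640
bin=C17: weight < 4 or qty > 277 → 1660
bin=C19: ELSE → 98
bin=C29: weight < 4 or qty > 277 → 3175
bin=C30: ELSE → 285
bin=C32: weight < 4 or qty > 277 → 1700
bin=C42: weight < 4 or qty > 277 → 2495
bin=C73: weight < 4 or qty > 277 → 2140
bin=C88: weight < 4 or qty > 277 → 2640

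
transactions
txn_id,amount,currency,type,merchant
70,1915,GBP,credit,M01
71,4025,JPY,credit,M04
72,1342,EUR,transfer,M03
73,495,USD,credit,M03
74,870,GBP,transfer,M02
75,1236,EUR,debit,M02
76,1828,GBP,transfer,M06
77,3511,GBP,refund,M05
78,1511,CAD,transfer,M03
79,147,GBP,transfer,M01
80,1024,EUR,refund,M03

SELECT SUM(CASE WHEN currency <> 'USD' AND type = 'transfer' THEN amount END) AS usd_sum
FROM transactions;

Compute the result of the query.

txn_id=70: ✗
txn_id=71: ✗
txn_id=72: ✓ → 1342
txn_id=73: ✗
txn_id=74: ✓ → 870
txn_id=75: ✗
txn_id=76: ✓ → 1828
txn_id=77: ✗
txn_id=78: ✓ → 1511
txn_id=79: ✓ → 147
txn_id=80: ✗
usd_sum = 1342 + 870 + 1828 + 1511 + 147 = 5698

5698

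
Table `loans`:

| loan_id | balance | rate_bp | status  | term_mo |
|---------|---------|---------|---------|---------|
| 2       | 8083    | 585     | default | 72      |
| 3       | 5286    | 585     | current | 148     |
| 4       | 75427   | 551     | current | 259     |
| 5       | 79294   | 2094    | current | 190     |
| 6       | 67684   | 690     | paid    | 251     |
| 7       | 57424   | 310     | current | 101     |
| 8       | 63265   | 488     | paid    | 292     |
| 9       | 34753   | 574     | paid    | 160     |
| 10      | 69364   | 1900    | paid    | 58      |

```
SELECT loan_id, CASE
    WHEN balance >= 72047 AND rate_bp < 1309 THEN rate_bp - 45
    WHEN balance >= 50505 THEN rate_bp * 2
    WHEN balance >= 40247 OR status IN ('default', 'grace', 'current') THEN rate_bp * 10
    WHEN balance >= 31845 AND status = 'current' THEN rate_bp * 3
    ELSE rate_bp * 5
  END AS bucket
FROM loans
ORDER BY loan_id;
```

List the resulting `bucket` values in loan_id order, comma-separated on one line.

5850, 5850, 506, 4188, 1380, 620, 976, 2870, 3800

loan_id=2: balance >= 40247 OR status IN ('default', 'grace', 'current') → 5850
loan_id=3: balance >= 40247 OR status IN ('default', 'grace', 'current') → 5850
loan_id=4: balance >= 72047 AND rate_bp < 1309 → 506
loan_id=5: balance >= 50505 → 4188
loan_id=6: balance >= 50505 → 1380
loan_id=7: balance >= 50505 → 620
loan_id=8: balance >= 50505 → 976
loan_id=9: ELSE → 2870
loan_id=10: balance >= 50505 → 3800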